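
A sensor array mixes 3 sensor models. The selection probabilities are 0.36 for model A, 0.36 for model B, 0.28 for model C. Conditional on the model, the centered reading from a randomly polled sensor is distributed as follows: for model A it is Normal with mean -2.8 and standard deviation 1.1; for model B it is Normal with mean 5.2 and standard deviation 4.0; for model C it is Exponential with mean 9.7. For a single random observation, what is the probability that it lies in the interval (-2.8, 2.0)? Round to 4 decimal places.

0.3002

Conditional on each model, P(-2.8 < X < 2.0): A: 0.499994; B: 0.189105; C: 0.186318.
By total probability, P(-2.8 < X < 2.0) = 0.36·0.499994 + 0.36·0.189105 + 0.28·0.186318 = 0.300245.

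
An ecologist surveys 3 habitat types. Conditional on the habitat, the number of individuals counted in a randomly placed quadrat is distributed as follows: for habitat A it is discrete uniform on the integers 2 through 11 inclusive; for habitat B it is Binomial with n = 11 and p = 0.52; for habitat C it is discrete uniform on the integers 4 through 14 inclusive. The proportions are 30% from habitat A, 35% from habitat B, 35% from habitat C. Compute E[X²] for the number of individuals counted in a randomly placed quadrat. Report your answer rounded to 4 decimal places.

For each component E[X²] = Var + (mean)², giving A: 50.5; B: 35.464; C: 91.
Overall E[X²] = 0.3·50.5 + 0.35·35.464 + 0.35·91 = 59.4124.

59.4124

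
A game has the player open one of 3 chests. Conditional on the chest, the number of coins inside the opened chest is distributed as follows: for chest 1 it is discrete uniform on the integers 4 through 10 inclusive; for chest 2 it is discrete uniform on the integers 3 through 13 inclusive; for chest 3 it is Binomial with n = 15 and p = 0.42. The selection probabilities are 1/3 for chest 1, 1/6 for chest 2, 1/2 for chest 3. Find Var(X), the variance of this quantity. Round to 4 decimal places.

5.2051

Per component, 1: μ=7, E[X²]=53; 2: μ=8, E[X²]=74; 3: μ=6.3, E[X²]=43.344.
E[X] = 0.333333·7 + 0.166667·8 + 0.5·6.3 = 6.81667.
E[X²] = 0.333333·53 + 0.166667·74 + 0.5·43.344 = 51.672.
Var(X) = E[X²] − (E[X])² = 51.672 − 46.4669 = 5.20506.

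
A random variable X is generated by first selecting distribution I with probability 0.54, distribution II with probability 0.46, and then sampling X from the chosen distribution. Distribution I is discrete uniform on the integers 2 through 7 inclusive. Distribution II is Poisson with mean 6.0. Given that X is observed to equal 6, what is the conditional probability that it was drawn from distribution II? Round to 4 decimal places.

Likelihoods P(X=6 | ·): I: 0.166667; II: 0.160623.
Posterior ∝ prior × likelihood. Numerator for II: 0.46·0.160623 = 0.0738866.
Normalizing constant: 0.54·0.166667 + 0.46·0.160623 = 0.163887.
P(II | observation) = 0.0738866 / 0.163887 = 0.45084.

0.4508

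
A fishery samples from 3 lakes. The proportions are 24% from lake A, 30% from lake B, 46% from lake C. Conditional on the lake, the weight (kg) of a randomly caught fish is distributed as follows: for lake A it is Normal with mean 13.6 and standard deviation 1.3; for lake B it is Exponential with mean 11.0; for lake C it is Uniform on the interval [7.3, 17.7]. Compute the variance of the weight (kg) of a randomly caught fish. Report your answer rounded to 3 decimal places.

Per component, A: μ=13.6, E[X²]=186.65; B: μ=11, E[X²]=242; C: μ=12.5, E[X²]=165.263.
E[X] = 0.24·13.6 + 0.3·11 + 0.46·12.5 = 12.314.
E[X²] = 0.24·186.65 + 0.3·242 + 0.46·165.263 = 193.417.
Var(X) = E[X²] − (E[X])² = 193.417 − 151.635 = 41.7825.

41.783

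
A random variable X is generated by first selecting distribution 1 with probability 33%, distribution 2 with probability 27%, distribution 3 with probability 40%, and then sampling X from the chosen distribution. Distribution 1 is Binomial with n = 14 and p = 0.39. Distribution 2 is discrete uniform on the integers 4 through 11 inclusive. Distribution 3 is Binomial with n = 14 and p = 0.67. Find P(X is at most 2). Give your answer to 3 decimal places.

0.015

Conditional on each component, P(X ≤ 2): 1: 0.0465674; 2: 0; 3: 7.34775e-05.
By total probability, P(X ≤ 2) = 0.33·0.0465674 + 0.27·0 + 0.4·7.34775e-05 = 0.0153966.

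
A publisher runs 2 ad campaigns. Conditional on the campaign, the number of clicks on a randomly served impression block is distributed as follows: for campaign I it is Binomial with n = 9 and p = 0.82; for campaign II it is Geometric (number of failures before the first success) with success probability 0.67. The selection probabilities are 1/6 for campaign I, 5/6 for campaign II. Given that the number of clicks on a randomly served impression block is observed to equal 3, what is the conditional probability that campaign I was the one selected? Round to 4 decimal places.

0.0129

Likelihoods P(X=3 | ·): I: 0.00157527; II: 0.0240778.
Posterior ∝ prior × likelihood. Numerator for I: 0.166667·0.00157527 = 0.000262546.
Normalizing constant: 0.166667·0.00157527 + 0.833333·0.0240778 = 0.0203274.
P(I | observation) = 0.000262546 / 0.0203274 = 0.0129159.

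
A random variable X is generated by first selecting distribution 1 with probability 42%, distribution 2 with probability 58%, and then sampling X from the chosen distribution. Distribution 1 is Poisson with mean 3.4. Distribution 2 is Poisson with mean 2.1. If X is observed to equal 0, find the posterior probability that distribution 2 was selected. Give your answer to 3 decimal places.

0.835

Likelihoods P(X=0 | ·): 1: 0.0333733; 2: 0.122456.
Posterior ∝ prior × likelihood. Numerator for 2: 0.58·0.122456 = 0.0710247.
Normalizing constant: 0.42·0.0333733 + 0.58·0.122456 = 0.0850415.
P(2 | observation) = 0.0710247 / 0.0850415 = 0.835177.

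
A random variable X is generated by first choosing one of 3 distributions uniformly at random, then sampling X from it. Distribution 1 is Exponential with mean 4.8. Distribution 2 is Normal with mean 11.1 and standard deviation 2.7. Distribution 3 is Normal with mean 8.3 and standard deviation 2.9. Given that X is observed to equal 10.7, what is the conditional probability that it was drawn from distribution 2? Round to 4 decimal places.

0.5489

Likelihoods f(10.7 | ·): 1: 0.0224204; 2: 0.146144; 3: 0.0976761.
Posterior ∝ prior × likelihood. Numerator for 2: 0.333333·0.146144 = 0.0487146.
Normalizing constant: 0.333333·0.0224204 + 0.333333·0.146144 + 0.333333·0.0976761 = 0.0887468.
P(2 | observation) = 0.0487146 / 0.0887468 = 0.548917.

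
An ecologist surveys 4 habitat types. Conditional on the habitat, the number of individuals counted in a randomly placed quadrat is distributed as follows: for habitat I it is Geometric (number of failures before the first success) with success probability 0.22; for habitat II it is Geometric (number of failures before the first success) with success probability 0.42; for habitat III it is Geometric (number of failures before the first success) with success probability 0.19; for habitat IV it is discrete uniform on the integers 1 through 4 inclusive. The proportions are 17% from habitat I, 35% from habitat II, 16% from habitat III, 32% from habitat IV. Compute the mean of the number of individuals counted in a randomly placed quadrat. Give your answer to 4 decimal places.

Component means — I: 3.54545; II: 1.38095; III: 4.26316; IV: 2.5.
E[X] = 0.17·3.54545 + 0.35·1.38095 + 0.16·4.26316 + 0.32·2.5 = 2.56817.

2.5682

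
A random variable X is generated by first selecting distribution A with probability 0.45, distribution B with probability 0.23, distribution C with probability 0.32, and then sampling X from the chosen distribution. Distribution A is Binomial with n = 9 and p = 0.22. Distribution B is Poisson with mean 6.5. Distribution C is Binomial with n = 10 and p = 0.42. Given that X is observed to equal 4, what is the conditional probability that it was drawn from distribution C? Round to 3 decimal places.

Likelihoods P(X=4 | ·): A: 0.0852186; B: 0.111822; C: 0.248762.
Posterior ∝ prior × likelihood. Numerator for C: 0.32·0.248762 = 0.0796039.
Normalizing constant: 0.45·0.0852186 + 0.23·0.111822 + 0.32·0.248762 = 0.143671.
P(C | observation) = 0.0796039 / 0.143671 = 0.554069.

0.554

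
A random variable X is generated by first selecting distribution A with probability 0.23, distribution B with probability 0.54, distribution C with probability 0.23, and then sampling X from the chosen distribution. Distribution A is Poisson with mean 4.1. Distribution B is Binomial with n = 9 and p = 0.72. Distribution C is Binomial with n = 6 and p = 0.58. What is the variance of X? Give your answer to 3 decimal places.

4.101

Per component, A: μ=4.1, E[X²]=20.91; B: μ=6.48, E[X²]=43.8048; C: μ=3.48, E[X²]=13.572.
E[X] = 0.23·4.1 + 0.54·6.48 + 0.23·3.48 = 5.2426.
E[X²] = 0.23·20.91 + 0.54·43.8048 + 0.23·13.572 = 31.5855.
Var(X) = E[X²] − (E[X])² = 31.5855 − 27.4849 = 4.1006.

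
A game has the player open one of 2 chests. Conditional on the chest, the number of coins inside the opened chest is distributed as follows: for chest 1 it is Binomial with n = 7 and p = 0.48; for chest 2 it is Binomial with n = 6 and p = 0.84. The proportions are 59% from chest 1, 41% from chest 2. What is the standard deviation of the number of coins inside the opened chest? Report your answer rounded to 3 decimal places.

1.430

Per component, 1: μ=3.36, E[X²]=13.0368; 2: μ=5.04, E[X²]=26.208.
E[X] = 0.59·3.36 + 0.41·5.04 = 4.0488.
E[X²] = 0.59·13.0368 + 0.41·26.208 = 18.437.
Var(X) = E[X²] − (E[X])² = 18.437 − 16.3928 = 2.04421.
SD(X) = √2.04421 = 1.42976.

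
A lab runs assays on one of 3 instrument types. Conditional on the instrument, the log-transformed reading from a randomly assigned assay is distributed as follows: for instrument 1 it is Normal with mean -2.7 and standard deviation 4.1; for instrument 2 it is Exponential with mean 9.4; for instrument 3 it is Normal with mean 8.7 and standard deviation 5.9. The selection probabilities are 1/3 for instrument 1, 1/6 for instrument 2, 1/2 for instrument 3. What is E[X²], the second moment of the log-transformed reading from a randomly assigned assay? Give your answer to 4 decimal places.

92.7367

For each component E[X²] = Var + (mean)², giving 1: 24.1; 2: 176.72; 3: 110.5.
Overall E[X²] = 0.333333·24.1 + 0.166667·176.72 + 0.5·110.5 = 92.7367.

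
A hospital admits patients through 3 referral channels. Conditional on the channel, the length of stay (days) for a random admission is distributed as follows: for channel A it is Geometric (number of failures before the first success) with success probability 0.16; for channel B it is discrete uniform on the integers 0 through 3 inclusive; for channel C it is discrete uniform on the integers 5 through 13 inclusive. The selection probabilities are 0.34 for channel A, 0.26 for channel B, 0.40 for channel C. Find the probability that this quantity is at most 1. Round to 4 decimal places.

0.2301

Conditional on each channel, P(X ≤ 1): A: 0.2944; B: 0.5; C: 0.
By total probability, P(X ≤ 1) = 0.34·0.2944 + 0.26·0.5 + 0.4·0 = 0.230096.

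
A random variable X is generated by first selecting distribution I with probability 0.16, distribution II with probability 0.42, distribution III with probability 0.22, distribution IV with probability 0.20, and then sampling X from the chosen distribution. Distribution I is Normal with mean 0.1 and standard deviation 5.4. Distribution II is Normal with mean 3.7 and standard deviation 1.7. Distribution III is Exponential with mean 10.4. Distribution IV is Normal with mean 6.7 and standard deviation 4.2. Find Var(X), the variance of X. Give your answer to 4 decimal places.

Per component, I: μ=0.1, E[X²]=29.17; II: μ=3.7, E[X²]=16.58; III: μ=10.4, E[X²]=216.32; IV: μ=6.7, E[X²]=62.53.
E[X] = 0.16·0.1 + 0.42·3.7 + 0.22·10.4 + 0.2·6.7 = 5.198.
E[X²] = 0.16·29.17 + 0.42·16.58 + 0.22·216.32 + 0.2·62.53 = 71.7272.
Var(X) = E[X²] − (E[X])² = 71.7272 − 27.0192 = 44.708.

44.7080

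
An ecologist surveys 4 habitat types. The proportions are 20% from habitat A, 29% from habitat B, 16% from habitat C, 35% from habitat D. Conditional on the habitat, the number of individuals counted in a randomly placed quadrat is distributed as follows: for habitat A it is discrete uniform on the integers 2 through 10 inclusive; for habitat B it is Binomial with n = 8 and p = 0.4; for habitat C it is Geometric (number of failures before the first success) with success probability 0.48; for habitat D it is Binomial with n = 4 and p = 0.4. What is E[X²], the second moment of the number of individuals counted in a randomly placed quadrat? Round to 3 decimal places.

13.841

For each component E[X²] = Var + (mean)², giving A: 42.6667; B: 12.16; C: 3.43056; D: 3.52.
Overall E[X²] = 0.2·42.6667 + 0.29·12.16 + 0.16·3.43056 + 0.35·3.52 = 13.8406.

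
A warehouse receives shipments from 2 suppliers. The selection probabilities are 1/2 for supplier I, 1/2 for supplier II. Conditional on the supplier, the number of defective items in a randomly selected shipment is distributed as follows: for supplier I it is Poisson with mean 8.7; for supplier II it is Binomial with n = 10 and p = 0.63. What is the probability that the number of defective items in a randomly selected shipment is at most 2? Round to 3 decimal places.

0.008

Conditional on each supplier, P(X ≤ 2): I: 0.00792032; II: 0.00714031.
By total probability, P(X ≤ 2) = 0.5·0.00792032 + 0.5·0.00714031 = 0.00753032.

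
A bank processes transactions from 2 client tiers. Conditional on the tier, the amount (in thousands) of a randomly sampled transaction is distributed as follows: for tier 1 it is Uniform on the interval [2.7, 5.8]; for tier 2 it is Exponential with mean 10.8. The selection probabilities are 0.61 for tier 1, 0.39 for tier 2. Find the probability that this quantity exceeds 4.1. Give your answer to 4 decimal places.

Conditional on each tier, P(X > 4.1): 1: 0.548387; 2: 0.684115.
By total probability, P(X > 4.1) = 0.61·0.548387 + 0.39·0.684115 = 0.601321.

0.6013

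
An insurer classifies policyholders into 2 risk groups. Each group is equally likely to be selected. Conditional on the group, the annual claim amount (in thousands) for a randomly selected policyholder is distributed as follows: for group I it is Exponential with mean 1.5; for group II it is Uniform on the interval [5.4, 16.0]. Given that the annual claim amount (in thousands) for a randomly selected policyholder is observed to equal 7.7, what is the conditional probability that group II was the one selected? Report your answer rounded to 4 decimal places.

0.9600

Likelihoods f(7.7 | ·): I: 0.00393125; II: 0.0943396.
Posterior ∝ prior × likelihood. Numerator for II: 0.5·0.0943396 = 0.0471698.
Normalizing constant: 0.5·0.00393125 + 0.5·0.0943396 = 0.0491354.
P(II | observation) = 0.0471698 / 0.0491354 = 0.959996.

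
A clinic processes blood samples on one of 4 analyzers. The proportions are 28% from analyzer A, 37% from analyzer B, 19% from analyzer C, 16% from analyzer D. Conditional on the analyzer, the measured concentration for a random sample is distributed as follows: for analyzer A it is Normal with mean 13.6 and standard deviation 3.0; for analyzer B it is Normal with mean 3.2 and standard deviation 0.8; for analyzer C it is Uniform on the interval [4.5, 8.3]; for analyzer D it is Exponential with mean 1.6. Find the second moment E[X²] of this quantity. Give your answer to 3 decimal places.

67.165

For each component E[X²] = Var + (mean)², giving A: 193.96; B: 10.88; C: 42.1633; D: 5.12.
Overall E[X²] = 0.28·193.96 + 0.37·10.88 + 0.19·42.1633 + 0.16·5.12 = 67.1646.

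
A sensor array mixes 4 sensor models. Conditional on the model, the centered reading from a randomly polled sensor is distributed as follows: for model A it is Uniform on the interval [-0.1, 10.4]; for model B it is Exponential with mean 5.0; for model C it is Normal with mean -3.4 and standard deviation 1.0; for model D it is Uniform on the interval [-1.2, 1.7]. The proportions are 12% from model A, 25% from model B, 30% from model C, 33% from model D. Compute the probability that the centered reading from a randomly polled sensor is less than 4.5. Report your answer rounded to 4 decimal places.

0.8309

Conditional on each model, P(X < 4.5): A: 0.438095; B: 0.59343; C: 1; D: 1.
By total probability, P(X < 4.5) = 0.12·0.438095 + 0.25·0.59343 + 0.3·1 + 0.33·1 = 0.830929.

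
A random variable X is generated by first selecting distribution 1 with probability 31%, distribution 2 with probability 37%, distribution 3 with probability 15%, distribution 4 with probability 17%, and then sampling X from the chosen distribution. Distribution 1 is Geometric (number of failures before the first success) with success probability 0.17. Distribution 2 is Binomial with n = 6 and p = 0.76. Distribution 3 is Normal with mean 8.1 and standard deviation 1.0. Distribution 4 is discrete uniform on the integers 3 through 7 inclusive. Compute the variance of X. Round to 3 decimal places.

11.245

Per component, 1: μ=4.88235, E[X²]=52.5571; 2: μ=4.56, E[X²]=21.888; 3: μ=8.1, E[X²]=66.61; 4: μ=5, E[X²]=27.
E[X] = 0.31·4.88235 + 0.37·4.56 + 0.15·8.1 + 0.17·5 = 5.26573.
E[X²] = 0.31·52.5571 + 0.37·21.888 + 0.15·66.61 + 0.17·27 = 38.9728.
Var(X) = E[X²] − (E[X])² = 38.9728 − 27.7279 = 11.2449.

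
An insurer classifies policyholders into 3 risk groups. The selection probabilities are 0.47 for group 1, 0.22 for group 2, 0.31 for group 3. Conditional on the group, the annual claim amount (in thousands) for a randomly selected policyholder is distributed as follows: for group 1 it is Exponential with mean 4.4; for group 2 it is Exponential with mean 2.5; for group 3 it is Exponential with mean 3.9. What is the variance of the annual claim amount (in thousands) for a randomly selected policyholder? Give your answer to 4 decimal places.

15.7327

Per component, 1: μ=4.4, E[X²]=38.72; 2: μ=2.5, E[X²]=12.5; 3: μ=3.9, E[X²]=30.42.
E[X] = 0.47·4.4 + 0.22·2.5 + 0.31·3.9 = 3.827.
E[X²] = 0.47·38.72 + 0.22·12.5 + 0.31·30.42 = 30.3786.
Var(X) = E[X²] − (E[X])² = 30.3786 − 14.6459 = 15.7327.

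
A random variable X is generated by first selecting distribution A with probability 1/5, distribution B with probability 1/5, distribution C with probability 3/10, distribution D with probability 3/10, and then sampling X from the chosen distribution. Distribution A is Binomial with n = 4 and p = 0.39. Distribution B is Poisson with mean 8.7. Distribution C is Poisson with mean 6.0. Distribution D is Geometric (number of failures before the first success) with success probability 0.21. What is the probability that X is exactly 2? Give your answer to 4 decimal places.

Conditional on each component, P(X = 2): A: 0.339578; B: 0.00630444; C: 0.0446175; D: 0.131061.
By total probability, P(X = 2) = 0.2·0.339578 + 0.2·0.00630444 + 0.3·0.0446175 + 0.3·0.131061 = 0.12188.

0.1219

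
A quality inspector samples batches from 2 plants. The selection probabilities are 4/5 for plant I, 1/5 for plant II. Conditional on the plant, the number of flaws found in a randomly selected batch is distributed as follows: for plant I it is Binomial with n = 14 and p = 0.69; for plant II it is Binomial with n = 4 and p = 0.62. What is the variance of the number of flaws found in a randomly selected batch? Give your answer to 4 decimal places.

Per component, I: μ=9.66, E[X²]=96.3102; II: μ=2.48, E[X²]=7.0928.
E[X] = 0.8·9.66 + 0.2·2.48 = 8.224.
E[X²] = 0.8·96.3102 + 0.2·7.0928 = 78.4667.
Var(X) = E[X²] − (E[X])² = 78.4667 − 67.6342 = 10.8325.

10.8325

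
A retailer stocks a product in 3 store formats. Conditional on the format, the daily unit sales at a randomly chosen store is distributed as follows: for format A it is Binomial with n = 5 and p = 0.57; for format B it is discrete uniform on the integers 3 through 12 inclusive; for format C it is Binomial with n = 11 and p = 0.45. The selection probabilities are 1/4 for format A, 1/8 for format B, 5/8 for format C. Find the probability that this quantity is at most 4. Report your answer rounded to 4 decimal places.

0.5082

Conditional on each format, P(X ≤ 4): A: 0.939831; B: 0.2; C: 0.39714.
By total probability, P(X ≤ 4) = 0.25·0.939831 + 0.125·0.2 + 0.625·0.39714 = 0.50817.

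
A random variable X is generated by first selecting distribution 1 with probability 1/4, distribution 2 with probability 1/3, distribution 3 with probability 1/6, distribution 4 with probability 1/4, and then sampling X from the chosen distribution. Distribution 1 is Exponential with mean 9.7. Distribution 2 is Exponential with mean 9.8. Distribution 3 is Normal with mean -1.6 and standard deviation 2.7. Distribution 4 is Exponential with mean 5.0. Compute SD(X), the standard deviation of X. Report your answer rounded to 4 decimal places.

Per component, 1: μ=9.7, E[X²]=188.18; 2: μ=9.8, E[X²]=192.08; 3: μ=-1.6, E[X²]=9.85; 4: μ=5, E[X²]=50.
E[X] = 0.25·9.7 + 0.333333·9.8 + 0.166667·-1.6 + 0.25·5 = 6.675.
E[X²] = 0.25·188.18 + 0.333333·192.08 + 0.166667·9.85 + 0.25·50 = 125.213.
Var(X) = E[X²] − (E[X])² = 125.213 − 44.5556 = 80.6577.
SD(X) = √80.6577 = 8.98096.

8.9810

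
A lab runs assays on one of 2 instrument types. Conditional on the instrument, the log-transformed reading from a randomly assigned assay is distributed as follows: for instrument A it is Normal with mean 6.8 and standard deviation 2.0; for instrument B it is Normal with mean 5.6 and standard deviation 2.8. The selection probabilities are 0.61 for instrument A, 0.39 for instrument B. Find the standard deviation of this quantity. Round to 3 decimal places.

2.417

Per component, A: μ=6.8, E[X²]=50.24; B: μ=5.6, E[X²]=39.2.
E[X] = 0.61·6.8 + 0.39·5.6 = 6.332.
E[X²] = 0.61·50.24 + 0.39·39.2 = 45.9344.
Var(X) = E[X²] − (E[X])² = 45.9344 − 40.0942 = 5.84018.
SD(X) = √5.84018 = 2.41665.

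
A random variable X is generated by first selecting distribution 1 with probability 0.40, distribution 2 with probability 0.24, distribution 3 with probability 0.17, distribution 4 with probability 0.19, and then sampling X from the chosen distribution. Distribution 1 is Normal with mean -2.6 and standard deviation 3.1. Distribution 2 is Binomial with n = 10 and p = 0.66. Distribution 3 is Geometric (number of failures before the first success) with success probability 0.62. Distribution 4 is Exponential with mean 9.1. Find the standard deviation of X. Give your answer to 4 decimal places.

Per component, 1: μ=-2.6, E[X²]=16.37; 2: μ=6.6, E[X²]=45.804; 3: μ=0.612903, E[X²]=1.3642; 4: μ=9.1, E[X²]=165.62.
E[X] = 0.4·-2.6 + 0.24·6.6 + 0.17·0.612903 + 0.19·9.1 = 2.37719.
E[X²] = 0.4·16.37 + 0.24·45.804 + 0.17·1.3642 + 0.19·165.62 = 49.2407.
Var(X) = E[X²] − (E[X])² = 49.2407 − 5.65105 = 43.5896.
SD(X) = √43.5896 = 6.60224.

6.6022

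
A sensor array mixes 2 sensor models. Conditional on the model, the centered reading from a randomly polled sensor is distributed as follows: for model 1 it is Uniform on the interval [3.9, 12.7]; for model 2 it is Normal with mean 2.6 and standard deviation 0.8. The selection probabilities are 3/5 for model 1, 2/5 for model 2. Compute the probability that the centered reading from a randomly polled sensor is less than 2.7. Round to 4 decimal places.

Conditional on each model, P(X < 2.7): 1: 0; 2: 0.549738.
By total probability, P(X < 2.7) = 0.6·0 + 0.4·0.549738 = 0.219895.

0.2199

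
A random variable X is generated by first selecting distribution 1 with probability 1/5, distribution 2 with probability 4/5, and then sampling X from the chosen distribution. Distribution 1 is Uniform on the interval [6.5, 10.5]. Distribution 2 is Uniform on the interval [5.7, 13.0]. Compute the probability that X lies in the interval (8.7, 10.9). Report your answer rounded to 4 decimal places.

0.3311

Conditional on each component, P(8.7 < X < 10.9): 1: 0.45; 2: 0.30137.
By total probability, P(8.7 < X < 10.9) = 0.2·0.45 + 0.8·0.30137 = 0.331096.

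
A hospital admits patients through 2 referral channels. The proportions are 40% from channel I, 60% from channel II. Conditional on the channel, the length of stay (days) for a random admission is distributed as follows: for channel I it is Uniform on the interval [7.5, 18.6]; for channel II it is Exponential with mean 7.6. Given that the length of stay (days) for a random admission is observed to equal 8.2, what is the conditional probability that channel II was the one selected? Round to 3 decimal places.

0.427

Likelihoods f(8.2 | ·): I: 0.0900901; II: 0.0447307.
Posterior ∝ prior × likelihood. Numerator for II: 0.6·0.0447307 = 0.0268384.
Normalizing constant: 0.4·0.0900901 + 0.6·0.0447307 = 0.0628744.
P(II | observation) = 0.0268384 / 0.0628744 = 0.426857.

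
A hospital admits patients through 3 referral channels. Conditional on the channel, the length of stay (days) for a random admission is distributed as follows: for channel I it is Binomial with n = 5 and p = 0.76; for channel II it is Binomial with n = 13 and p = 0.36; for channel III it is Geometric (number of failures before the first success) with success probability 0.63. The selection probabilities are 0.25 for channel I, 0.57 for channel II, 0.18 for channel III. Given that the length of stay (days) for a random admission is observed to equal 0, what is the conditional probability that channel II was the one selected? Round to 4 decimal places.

0.0149

Likelihoods P(X=0 | ·): I: 0.000796262; II: 0.00302231; III: 0.63.
Posterior ∝ prior × likelihood. Numerator for II: 0.57·0.00302231 = 0.00172272.
Normalizing constant: 0.25·0.000796262 + 0.57·0.00302231 + 0.18·0.63 = 0.115322.
P(II | observation) = 0.00172272 / 0.115322 = 0.0149384.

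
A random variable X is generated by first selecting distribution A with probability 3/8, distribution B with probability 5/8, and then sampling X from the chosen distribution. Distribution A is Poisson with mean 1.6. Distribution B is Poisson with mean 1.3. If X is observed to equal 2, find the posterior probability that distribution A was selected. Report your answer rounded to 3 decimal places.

Likelihoods P(X=2 | ·): A: 0.258428; B: 0.230289.
Posterior ∝ prior × likelihood. Numerator for A: 0.375·0.258428 = 0.0969103.
Normalizing constant: 0.375·0.258428 + 0.625·0.230289 = 0.240841.
P(A | observation) = 0.0969103 / 0.240841 = 0.402383.

0.402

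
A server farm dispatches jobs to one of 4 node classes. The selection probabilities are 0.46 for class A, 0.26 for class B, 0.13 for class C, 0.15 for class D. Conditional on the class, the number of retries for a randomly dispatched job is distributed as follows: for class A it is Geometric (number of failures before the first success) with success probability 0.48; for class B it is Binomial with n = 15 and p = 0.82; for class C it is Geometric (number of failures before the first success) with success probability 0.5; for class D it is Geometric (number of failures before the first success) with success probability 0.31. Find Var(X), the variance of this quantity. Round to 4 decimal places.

26.3919

Per component, A: μ=1.08333, E[X²]=3.43056; B: μ=12.3, E[X²]=153.504; C: μ=1, E[X²]=3; D: μ=2.22581, E[X²]=12.1342.
E[X] = 0.46·1.08333 + 0.26·12.3 + 0.13·1 + 0.15·2.22581 = 4.1602.
E[X²] = 0.46·3.43056 + 0.26·153.504 + 0.13·3 + 0.15·12.1342 = 43.6992.
Var(X) = E[X²] − (E[X])² = 43.6992 − 17.3073 = 26.3919.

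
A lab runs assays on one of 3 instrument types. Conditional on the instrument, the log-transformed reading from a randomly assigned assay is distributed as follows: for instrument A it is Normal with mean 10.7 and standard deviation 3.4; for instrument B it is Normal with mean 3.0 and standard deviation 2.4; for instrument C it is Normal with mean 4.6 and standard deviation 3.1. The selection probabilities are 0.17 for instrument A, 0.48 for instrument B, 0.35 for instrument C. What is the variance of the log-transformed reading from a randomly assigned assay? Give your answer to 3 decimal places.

15.576

Per component, A: μ=10.7, E[X²]=126.05; B: μ=3, E[X²]=14.76; C: μ=4.6, E[X²]=30.77.
E[X] = 0.17·10.7 + 0.48·3 + 0.35·4.6 = 4.869.
E[X²] = 0.17·126.05 + 0.48·14.76 + 0.35·30.77 = 39.2828.
Var(X) = E[X²] − (E[X])² = 39.2828 − 23.7072 = 15.5756.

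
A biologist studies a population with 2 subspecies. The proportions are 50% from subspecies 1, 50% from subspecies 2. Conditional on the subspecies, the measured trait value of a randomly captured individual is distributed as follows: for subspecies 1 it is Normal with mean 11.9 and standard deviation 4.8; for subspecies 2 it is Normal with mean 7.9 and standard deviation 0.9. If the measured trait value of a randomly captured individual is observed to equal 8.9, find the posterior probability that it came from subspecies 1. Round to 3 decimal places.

0.222

Likelihoods f(8.9 | ·): 1: 0.0683669; 2: 0.239103.
Posterior ∝ prior × likelihood. Numerator for 1: 0.5·0.0683669 = 0.0341834.
Normalizing constant: 0.5·0.0683669 + 0.5·0.239103 = 0.153735.
P(1 | observation) = 0.0341834 / 0.153735 = 0.222353.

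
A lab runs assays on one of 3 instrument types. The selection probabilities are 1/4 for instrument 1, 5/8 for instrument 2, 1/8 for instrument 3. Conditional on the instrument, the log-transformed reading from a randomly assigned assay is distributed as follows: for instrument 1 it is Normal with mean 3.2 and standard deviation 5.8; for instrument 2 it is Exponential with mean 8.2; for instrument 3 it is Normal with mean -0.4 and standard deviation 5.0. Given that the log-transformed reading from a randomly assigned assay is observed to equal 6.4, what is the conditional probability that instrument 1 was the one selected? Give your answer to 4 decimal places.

Likelihoods f(6.4 | ·): 1: 0.0590721; 2: 0.0558759; 3: 0.031645.
Posterior ∝ prior × likelihood. Numerator for 1: 0.25·0.0590721 = 0.014768.
Normalizing constant: 0.25·0.0590721 + 0.625·0.0558759 + 0.125·0.031645 = 0.0536461.
P(1 | observation) = 0.014768 / 0.0536461 = 0.275286.

0.2753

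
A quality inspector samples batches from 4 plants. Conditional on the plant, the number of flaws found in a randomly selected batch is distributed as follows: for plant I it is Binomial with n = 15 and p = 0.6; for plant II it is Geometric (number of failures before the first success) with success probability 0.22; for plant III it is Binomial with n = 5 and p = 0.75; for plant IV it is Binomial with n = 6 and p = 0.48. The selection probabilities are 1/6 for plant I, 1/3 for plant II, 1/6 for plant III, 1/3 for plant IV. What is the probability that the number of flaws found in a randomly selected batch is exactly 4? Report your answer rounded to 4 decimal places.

0.1661

Conditional on each plant, P(X = 4): I: 0.00741989; II: 0.0814331; III: 0.395508; IV: 0.215309.
By total probability, P(X = 4) = 0.166667·0.00741989 + 0.333333·0.0814331 + 0.166667·0.395508 + 0.333333·0.215309 = 0.166069.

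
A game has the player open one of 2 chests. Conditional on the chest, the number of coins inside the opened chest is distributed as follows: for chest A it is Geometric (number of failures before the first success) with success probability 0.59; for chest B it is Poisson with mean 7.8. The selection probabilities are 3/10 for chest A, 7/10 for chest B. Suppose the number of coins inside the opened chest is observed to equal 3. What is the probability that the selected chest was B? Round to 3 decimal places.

Likelihoods P(X=3 | ·): A: 0.0406634; B: 0.0324068.
Posterior ∝ prior × likelihood. Numerator for B: 0.7·0.0324068 = 0.0226847.
Normalizing constant: 0.3·0.0406634 + 0.7·0.0324068 = 0.0348837.
P(B | observation) = 0.0226847 / 0.0348837 = 0.650295.

0.650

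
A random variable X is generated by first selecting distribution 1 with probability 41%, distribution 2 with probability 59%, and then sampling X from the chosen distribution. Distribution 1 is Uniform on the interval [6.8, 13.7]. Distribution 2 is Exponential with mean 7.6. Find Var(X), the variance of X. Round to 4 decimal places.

37.4038

Per component, 1: μ=10.25, E[X²]=109.03; 2: μ=7.6, E[X²]=115.52.
E[X] = 0.41·10.25 + 0.59·7.6 = 8.6865.
E[X²] = 0.41·109.03 + 0.59·115.52 = 112.859.
Var(X) = E[X²] − (E[X])² = 112.859 − 75.4553 = 37.4038.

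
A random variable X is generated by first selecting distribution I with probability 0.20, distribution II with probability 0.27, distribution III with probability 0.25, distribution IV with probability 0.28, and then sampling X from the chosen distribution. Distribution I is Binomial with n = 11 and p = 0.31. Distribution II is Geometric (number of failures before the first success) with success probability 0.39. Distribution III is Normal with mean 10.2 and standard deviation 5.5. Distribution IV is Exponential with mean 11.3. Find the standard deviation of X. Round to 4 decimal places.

7.9454

Per component, I: μ=3.41, E[X²]=13.981; II: μ=1.5641, E[X²]=6.45694; III: μ=10.2, E[X²]=134.29; IV: μ=11.3, E[X²]=255.38.
E[X] = 0.2·3.41 + 0.27·1.5641 + 0.25·10.2 + 0.28·11.3 = 6.81831.
E[X²] = 0.2·13.981 + 0.27·6.45694 + 0.25·134.29 + 0.28·255.38 = 109.618.
Var(X) = E[X²] − (E[X])² = 109.618 − 46.4893 = 63.1292.
SD(X) = √63.1292 = 7.94539.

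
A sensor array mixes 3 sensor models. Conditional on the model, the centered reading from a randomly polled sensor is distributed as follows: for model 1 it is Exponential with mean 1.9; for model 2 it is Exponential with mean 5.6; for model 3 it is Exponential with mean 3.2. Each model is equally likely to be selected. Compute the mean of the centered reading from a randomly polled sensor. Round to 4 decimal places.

3.5667

Component means — 1: 1.9; 2: 5.6; 3: 3.2.
E[X] = 0.333333·1.9 + 0.333333·5.6 + 0.333333·3.2 = 3.56667.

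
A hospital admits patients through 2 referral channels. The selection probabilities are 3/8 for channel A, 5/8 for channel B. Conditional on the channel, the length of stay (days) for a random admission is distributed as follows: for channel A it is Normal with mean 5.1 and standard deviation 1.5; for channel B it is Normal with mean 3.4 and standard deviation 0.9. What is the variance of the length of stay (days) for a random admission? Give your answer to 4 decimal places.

2.0273

Per component, A: μ=5.1, E[X²]=28.26; B: μ=3.4, E[X²]=12.37.
E[X] = 0.375·5.1 + 0.625·3.4 = 4.0375.
E[X²] = 0.375·28.26 + 0.625·12.37 = 18.3287.
Var(X) = E[X²] − (E[X])² = 18.3287 − 16.3014 = 2.02734.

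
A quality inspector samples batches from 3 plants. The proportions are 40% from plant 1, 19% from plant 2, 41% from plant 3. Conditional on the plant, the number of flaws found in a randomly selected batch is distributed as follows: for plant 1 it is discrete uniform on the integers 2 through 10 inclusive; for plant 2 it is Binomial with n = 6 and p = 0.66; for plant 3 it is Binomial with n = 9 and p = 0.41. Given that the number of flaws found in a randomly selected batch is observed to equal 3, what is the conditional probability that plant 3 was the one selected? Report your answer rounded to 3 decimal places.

0.534

Likelihoods P(X=3 | ·): 1: 0.111111; 2: 0.225995; 3: 0.244198.
Posterior ∝ prior × likelihood. Numerator for 3: 0.41·0.244198 = 0.100121.
Normalizing constant: 0.4·0.111111 + 0.19·0.225995 + 0.41·0.244198 = 0.187505.
P(3 | observation) = 0.100121 / 0.187505 = 0.533967.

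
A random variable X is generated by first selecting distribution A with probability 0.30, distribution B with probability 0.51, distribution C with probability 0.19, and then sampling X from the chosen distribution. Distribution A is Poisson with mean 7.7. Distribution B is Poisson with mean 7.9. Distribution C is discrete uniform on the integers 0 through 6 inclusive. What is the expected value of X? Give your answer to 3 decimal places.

Component means — A: 7.7; B: 7.9; C: 3.
E[X] = 0.3·7.7 + 0.51·7.9 + 0.19·3 = 6.909.

6.909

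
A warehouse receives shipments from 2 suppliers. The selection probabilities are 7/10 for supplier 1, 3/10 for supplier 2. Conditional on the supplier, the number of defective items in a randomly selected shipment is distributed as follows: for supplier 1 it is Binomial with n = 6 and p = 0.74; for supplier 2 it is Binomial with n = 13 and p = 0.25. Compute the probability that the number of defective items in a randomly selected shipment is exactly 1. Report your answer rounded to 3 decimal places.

0.035

Conditional on each supplier, P(X = 1): 1: 0.00527533; 2: 0.102948.
By total probability, P(X = 1) = 0.7·0.00527533 + 0.3·0.102948 = 0.0345772.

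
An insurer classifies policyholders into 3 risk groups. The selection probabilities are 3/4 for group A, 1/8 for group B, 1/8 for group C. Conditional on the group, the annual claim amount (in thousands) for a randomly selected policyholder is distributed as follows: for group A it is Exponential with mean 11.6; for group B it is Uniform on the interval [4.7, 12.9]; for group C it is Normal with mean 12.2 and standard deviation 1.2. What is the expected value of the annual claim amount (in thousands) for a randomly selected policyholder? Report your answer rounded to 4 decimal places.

11.3250

Component means — A: 11.6; B: 8.8; C: 12.2.
E[X] = 0.75·11.6 + 0.125·8.8 + 0.125·12.2 = 11.325.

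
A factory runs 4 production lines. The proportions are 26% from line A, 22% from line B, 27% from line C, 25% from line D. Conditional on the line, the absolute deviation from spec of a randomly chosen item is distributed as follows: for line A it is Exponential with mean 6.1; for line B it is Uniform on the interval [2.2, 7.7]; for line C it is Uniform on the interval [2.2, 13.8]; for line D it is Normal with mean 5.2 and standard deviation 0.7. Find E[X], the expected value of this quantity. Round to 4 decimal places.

Component means — A: 6.1; B: 4.95; C: 8; D: 5.2.
E[X] = 0.26·6.1 + 0.22·4.95 + 0.27·8 + 0.25·5.2 = 6.135.

6.1350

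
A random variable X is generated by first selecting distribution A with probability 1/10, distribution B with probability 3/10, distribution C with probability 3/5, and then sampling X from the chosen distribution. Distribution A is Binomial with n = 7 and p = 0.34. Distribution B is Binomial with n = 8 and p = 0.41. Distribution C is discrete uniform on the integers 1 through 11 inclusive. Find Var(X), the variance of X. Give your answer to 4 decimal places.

8.8799

Per component, A: μ=2.38, E[X²]=7.2352; B: μ=3.28, E[X²]=12.6936; C: μ=6, E[X²]=46.
E[X] = 0.1·2.38 + 0.3·3.28 + 0.6·6 = 4.822.
E[X²] = 0.1·7.2352 + 0.3·12.6936 + 0.6·46 = 32.1316.
Var(X) = E[X²] − (E[X])² = 32.1316 − 23.2517 = 8.87992.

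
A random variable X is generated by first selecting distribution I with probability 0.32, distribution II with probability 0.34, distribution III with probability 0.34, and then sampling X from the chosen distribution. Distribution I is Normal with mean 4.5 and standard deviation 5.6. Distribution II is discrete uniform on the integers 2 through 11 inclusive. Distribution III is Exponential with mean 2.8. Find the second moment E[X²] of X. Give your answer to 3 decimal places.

For each component E[X²] = Var + (mean)², giving I: 51.61; II: 50.5; III: 15.68.
Overall E[X²] = 0.32·51.61 + 0.34·50.5 + 0.34·15.68 = 39.0164.

39.016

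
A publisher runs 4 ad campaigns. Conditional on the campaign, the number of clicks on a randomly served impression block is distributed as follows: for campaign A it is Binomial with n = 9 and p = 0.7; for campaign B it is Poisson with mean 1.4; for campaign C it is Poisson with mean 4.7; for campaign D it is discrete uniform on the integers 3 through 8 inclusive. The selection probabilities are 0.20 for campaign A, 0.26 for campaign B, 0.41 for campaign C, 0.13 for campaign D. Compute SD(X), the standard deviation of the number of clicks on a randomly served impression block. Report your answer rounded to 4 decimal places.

2.5073

Per component, A: μ=6.3, E[X²]=41.58; B: μ=1.4, E[X²]=3.36; C: μ=4.7, E[X²]=26.79; D: μ=5.5, E[X²]=33.1667.
E[X] = 0.2·6.3 + 0.26·1.4 + 0.41·4.7 + 0.13·5.5 = 4.266.
E[X²] = 0.2·41.58 + 0.26·3.36 + 0.41·26.79 + 0.13·33.1667 = 24.4852.
Var(X) = E[X²] − (E[X])² = 24.4852 − 18.1988 = 6.28641.
SD(X) = √6.28641 = 2.50727.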